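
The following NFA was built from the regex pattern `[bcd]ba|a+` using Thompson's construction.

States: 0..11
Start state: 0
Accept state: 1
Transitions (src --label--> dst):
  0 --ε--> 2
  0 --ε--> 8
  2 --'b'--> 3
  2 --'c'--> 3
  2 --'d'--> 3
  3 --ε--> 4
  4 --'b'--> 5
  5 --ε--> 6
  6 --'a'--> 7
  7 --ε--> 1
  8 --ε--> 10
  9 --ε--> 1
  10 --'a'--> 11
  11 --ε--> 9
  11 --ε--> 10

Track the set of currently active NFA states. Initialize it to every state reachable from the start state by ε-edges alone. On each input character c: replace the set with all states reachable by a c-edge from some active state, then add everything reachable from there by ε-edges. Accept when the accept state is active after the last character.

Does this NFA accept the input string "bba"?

Answer: ACCEPT

Trace:
S₀ = ε-closure({0}) = {0,2,8,10}
'b' @ 1: {3,4}
'b' @ 2: {5,6}
'a' @ 3: {1,7}  [accepting]
after full input: {1,7}  (accept=1 in)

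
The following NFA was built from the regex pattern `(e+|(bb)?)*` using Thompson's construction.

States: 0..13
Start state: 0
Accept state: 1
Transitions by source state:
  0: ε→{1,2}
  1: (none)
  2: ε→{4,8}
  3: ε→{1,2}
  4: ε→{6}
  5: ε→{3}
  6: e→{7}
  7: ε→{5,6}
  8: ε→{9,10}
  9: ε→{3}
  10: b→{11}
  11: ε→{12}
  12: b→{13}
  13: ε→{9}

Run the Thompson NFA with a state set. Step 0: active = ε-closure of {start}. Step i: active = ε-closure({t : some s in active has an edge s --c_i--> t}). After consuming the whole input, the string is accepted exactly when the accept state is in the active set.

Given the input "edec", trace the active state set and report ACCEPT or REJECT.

initial (ε-close {0}): {0,1,2,3,4,6,8,9,10}
'e' @ 1: {1,2,3,4,5,6,7,8,9,10}  ✓accept
'd' @ 2: {}  — dead — no transitions
rest 'ec' ignored (set empty)
after full input: {}  (accept=1 not in)

Answer: REJECT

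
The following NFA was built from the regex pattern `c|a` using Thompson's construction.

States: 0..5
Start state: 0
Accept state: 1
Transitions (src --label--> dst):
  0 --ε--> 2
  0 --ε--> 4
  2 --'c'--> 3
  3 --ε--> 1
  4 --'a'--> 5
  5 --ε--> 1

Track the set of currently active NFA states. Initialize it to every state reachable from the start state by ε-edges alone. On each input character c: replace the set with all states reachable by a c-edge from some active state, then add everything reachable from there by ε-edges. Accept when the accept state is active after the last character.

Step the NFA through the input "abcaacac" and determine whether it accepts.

Answer: REJECT

Steps:
S₀ = ε-closure({0}) = {0,2,4}
'a' @ 1: {1,5}  [accepting]
'b' @ 2: {}  — state set empty
rest 'caacac' ignored (set empty)
end set {} — state 1 not in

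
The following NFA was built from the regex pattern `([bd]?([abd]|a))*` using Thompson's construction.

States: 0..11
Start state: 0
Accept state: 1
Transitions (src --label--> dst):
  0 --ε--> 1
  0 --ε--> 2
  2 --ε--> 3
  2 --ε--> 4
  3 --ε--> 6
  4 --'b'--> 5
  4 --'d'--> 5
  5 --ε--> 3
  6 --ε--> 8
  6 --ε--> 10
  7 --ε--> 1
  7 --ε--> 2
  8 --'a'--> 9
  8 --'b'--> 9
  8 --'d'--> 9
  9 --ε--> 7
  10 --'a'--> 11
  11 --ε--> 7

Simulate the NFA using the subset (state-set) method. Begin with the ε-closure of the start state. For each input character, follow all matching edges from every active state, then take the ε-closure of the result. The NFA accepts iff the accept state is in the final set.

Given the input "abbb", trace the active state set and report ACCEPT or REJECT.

start: ε-closure({0}) = {0,1,2,3,4,6,8,10}
'a' @ 1: {1,2,3,4,6,7,8,9,10,11}  (accept∈set)
'b' @ 2: {1,2,3,4,5,6,7,8,9,10}  (accept∈set)
'b' @ 3: {1,2,3,4,5,6,7,8,9,10}  (accept∈set)
'b' @ 4: {1,2,3,4,5,6,7,8,9,10}  (accept∈set)
end set {1,2,3,4,5,6,7,8,9,10} — state 1 in

Answer: ACCEPT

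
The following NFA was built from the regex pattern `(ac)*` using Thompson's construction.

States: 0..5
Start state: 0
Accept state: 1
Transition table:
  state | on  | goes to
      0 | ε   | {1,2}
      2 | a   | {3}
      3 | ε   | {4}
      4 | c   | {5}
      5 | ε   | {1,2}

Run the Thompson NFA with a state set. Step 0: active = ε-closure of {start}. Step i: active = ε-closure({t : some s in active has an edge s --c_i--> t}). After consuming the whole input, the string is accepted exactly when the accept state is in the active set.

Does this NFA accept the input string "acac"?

initial (ε-close {0}): {0,1,2}
'a' @ 1: {3,4}
'c' @ 2: {1,2,5}  [accepting]
'a' @ 3: {3,4}
'c' @ 4: {1,2,5}  [accepting]
final: {1,2,5}; accept 1 in set

Answer: ACCEPT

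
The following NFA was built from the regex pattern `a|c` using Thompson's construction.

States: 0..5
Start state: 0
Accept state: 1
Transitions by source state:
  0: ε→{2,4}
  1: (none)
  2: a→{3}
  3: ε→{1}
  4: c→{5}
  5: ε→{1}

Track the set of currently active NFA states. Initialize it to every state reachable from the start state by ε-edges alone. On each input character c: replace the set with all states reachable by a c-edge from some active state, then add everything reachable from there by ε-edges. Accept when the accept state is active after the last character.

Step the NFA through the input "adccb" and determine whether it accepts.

initial (ε-close {0}): {0,2,4}
'a' @ 1: {1,3}  (accept∈set)
'd' @ 2: {}  — no active states
rest 'ccb' ignored (set empty)
after full input: {}  (accept=1 not in)

Answer: REJECT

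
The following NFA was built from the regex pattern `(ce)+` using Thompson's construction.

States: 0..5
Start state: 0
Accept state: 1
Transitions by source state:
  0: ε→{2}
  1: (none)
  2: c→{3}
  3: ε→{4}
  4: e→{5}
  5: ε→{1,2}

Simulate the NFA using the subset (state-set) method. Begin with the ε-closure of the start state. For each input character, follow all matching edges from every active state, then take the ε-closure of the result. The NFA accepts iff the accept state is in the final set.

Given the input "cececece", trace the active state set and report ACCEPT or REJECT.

initial (ε-close {0}): {0,2}
'c' @ 1: {3,4}
'e' @ 2: {1,2,5}  ✓accept
'c' @ 3: {3,4}
'e' @ 4: {1,2,5}  ✓accept
'c' @ 5: {3,4}
'e' @ 6: {1,2,5}  ✓accept
'c' @ 7: {3,4}
'e' @ 8: {1,2,5}  ✓accept
final: {1,2,5}; accept 1 in set

Answer: ACCEPT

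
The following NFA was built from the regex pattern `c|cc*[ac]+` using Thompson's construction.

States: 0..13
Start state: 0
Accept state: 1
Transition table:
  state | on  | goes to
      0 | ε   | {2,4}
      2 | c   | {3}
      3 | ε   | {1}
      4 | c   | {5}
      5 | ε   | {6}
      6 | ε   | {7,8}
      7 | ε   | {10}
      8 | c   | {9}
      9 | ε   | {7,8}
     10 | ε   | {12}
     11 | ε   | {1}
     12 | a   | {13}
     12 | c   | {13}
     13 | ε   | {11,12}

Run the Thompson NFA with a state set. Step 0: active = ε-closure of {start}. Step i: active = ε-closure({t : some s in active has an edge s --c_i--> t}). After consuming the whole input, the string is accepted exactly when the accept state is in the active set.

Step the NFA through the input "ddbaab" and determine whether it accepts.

start: ε-closure({0}) = {0,2,4}
'd' @ 1: {}  — dead — no transitions
rest 'dbaab' ignored (set empty)
after full input: {}  (accept=1 not in)

Answer: REJECT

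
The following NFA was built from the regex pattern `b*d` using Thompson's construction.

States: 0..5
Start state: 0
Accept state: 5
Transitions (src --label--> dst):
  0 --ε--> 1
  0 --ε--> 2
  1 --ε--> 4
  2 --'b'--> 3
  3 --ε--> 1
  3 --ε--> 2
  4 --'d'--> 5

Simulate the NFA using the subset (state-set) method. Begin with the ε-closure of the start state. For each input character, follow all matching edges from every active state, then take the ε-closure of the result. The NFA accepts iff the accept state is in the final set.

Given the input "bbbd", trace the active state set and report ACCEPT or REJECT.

S₀ = ε-closure({0}) = {0,1,2,4}
'b' @ 1: {1,2,3,4}
'b' @ 2: {1,2,3,4}
'b' @ 3: {1,2,3,4}
'd' @ 4: {5}  [accepting]
final: {5}; accept 5 in set

Answer: ACCEPT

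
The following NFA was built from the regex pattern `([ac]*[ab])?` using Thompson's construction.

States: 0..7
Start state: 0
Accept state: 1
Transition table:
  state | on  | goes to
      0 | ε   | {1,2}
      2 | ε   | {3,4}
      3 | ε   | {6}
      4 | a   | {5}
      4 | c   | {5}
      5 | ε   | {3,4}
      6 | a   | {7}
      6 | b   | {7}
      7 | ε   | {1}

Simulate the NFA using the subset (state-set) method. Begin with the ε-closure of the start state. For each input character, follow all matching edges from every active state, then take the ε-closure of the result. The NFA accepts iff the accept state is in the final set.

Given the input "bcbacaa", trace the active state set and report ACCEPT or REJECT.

start: ε-closure({0}) = {0,1,2,3,4,6}
'b' @ 1: {1,7}  (accept∈set)
'c' @ 2: {}  — dead — no transitions
rest 'bacaa' ignored (set empty)
final: {}; accept 1 not in set

Answer: REJECT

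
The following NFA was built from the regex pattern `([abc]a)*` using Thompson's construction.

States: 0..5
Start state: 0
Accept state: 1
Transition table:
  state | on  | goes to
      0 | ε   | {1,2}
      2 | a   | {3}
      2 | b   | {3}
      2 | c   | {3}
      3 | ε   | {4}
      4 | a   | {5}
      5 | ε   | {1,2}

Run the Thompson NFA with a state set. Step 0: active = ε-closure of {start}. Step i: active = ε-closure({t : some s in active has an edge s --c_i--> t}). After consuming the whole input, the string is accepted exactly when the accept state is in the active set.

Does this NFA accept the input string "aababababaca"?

Answer: ACCEPT

Derivation:
initial (ε-close {0}): {0,1,2}
'a' @ 1: {3,4}
'a' @ 2: {1,2,5}  ✓accept
'b' @ 3: {3,4}
'a' @ 4: {1,2,5}  ✓accept
'b' @ 5: {3,4}
'a' @ 6: {1,2,5}  ✓accept
'b' @ 7: {3,4}
'a' @ 8: {1,2,5}  ✓accept
'b' @ 9: {3,4}
'a' @ 10: {1,2,5}  ✓accept
'c' @ 11: {3,4}
'a' @ 12: {1,2,5}  ✓accept
final: {1,2,5}; accept 1 in set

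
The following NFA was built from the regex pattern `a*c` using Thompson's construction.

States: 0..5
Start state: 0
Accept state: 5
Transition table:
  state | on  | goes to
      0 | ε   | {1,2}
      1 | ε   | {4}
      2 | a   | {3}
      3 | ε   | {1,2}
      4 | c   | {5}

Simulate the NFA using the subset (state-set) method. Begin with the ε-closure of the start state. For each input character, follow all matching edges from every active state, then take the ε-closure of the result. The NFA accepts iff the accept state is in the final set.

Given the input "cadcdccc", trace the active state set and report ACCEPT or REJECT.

Answer: REJECT

Derivation:
S₀ = ε-closure({0}) = {0,1,2,4}
'c' @ 1: {5}  (accept∈set)
'a' @ 2: {}  — no active states
rest 'dcdccc' ignored (set empty)
final: {}; accept 5 not in set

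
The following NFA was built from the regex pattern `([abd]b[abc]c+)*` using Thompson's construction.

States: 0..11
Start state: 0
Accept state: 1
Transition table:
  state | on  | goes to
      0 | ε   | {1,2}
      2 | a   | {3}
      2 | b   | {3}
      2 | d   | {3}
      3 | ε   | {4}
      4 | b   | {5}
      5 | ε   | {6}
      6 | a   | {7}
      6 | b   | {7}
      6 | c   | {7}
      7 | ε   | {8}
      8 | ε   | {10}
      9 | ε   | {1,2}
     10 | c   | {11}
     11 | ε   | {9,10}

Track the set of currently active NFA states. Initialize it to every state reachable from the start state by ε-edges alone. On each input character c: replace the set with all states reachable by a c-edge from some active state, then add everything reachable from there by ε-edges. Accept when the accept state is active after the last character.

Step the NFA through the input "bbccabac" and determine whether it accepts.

Answer: ACCEPT

Derivation:
start: ε-closure({0}) = {0,1,2}
'b' @ 1: {3,4}
'b' @ 2: {5,6}
'c' @ 3: {7,8,10}
'c' @ 4: {1,2,9,10,11}  ✓accept
'a' @ 5: {3,4}
'b' @ 6: {5,6}
'a' @ 7: {7,8,10}
'c' @ 8: {1,2,9,10,11}  ✓accept
final: {1,2,9,10,11}; accept 1 in set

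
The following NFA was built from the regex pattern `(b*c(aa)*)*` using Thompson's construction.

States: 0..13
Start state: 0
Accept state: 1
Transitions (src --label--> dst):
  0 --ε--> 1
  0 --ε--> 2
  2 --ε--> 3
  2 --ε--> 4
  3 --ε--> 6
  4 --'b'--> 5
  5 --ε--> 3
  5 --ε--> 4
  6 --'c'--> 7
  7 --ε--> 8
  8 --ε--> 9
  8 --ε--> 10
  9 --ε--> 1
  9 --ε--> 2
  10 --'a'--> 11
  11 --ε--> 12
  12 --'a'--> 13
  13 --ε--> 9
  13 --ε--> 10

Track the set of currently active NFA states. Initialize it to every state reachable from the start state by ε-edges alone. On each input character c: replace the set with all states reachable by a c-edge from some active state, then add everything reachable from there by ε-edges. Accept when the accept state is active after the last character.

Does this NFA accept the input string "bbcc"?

start: ε-closure({0}) = {0,1,2,3,4,6}
'b' @ 1: {3,4,5,6}
'b' @ 2: {3,4,5,6}
'c' @ 3: {1,2,3,4,6,7,8,9,10}  (accept∈set)
'c' @ 4: {1,2,3,4,6,7,8,9,10}  (accept∈set)
final: {1,2,3,4,6,7,8,9,10}; accept 1 in set

Answer: ACCEPT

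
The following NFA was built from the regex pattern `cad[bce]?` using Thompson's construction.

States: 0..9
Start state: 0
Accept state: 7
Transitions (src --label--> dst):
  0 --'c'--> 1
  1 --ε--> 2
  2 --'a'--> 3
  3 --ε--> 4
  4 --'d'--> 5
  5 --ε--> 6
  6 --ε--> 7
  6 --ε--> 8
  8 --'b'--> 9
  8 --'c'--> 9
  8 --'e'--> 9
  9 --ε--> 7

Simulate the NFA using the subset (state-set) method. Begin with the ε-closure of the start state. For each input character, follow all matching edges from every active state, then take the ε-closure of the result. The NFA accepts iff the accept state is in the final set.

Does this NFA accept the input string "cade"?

Answer: ACCEPT

Steps:
start: ε-closure({0}) = {0}
'c' @ 1: {1,2}
'a' @ 2: {3,4}
'd' @ 3: {5,6,7,8}  [accepting]
'e' @ 4: {7,9}  [accepting]
final: {7,9}; accept 7 in set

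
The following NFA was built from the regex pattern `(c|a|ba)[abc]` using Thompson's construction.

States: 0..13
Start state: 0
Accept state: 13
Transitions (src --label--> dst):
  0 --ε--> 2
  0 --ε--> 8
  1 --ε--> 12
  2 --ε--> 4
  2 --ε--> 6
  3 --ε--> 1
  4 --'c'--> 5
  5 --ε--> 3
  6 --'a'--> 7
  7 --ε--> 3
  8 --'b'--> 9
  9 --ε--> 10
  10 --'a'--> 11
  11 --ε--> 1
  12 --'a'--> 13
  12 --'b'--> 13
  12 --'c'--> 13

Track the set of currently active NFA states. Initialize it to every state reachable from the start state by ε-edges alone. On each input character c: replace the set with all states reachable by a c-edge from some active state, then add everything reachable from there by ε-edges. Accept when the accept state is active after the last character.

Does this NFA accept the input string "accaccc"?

Answer: REJECT

Trace:
S₀ = ε-closure({0}) = {0,2,4,6,8}
'a' @ 1: {1,3,7,12}
'c' @ 2: {13}  (accept∈set)
'c' @ 3: {}  — state set empty
rest 'accc' ignored (set empty)
after full input: {}  (accept=13 not in)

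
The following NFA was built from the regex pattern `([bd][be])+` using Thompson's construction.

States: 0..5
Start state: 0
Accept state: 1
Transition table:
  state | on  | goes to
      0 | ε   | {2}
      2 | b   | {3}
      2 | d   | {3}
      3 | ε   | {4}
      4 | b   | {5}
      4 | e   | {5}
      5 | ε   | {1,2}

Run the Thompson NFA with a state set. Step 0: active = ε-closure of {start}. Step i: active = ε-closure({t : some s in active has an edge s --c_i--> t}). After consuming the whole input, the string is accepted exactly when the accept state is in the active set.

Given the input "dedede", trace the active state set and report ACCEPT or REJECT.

Answer: ACCEPT

Trace:
start: ε-closure({0}) = {0,2}
'd' @ 1: {3,4}
'e' @ 2: {1,2,5}  (accept∈set)
'd' @ 3: {3,4}
'e' @ 4: {1,2,5}  (accept∈set)
'd' @ 5: {3,4}
'e' @ 6: {1,2,5}  (accept∈set)
end set {1,2,5} — state 1 in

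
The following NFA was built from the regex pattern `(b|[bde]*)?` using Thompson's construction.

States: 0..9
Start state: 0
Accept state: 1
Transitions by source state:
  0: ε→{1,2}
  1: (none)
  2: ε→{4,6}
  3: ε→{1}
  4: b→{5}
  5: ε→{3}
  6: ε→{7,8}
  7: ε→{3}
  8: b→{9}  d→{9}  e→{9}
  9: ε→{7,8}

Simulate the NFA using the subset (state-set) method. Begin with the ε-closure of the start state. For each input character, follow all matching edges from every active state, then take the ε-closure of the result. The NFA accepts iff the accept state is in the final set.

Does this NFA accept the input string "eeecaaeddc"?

Answer: REJECT

Derivation:
initial (ε-close {0}): {0,1,2,3,4,6,7,8}
'e' @ 1: {1,3,7,8,9}  (accept∈set)
'e' @ 2: {1,3,7,8,9}  (accept∈set)
'e' @ 3: {1,3,7,8,9}  (accept∈set)
'c' @ 4: {}  — state set empty
rest 'aaeddc' ignored (set empty)
end set {} — state 1 not in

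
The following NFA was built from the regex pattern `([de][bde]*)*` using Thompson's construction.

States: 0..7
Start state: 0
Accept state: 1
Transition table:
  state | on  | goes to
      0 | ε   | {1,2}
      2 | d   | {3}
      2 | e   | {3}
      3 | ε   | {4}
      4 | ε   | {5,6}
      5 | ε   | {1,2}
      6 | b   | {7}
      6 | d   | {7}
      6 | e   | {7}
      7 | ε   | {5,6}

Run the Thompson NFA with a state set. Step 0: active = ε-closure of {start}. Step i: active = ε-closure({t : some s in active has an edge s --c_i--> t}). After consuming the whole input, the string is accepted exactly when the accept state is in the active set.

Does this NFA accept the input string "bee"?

S₀ = ε-closure({0}) = {0,1,2}
'b' @ 1: {}  — no active states
rest 'ee' ignored (set empty)
final: {}; accept 1 not in set

Answer: REJECT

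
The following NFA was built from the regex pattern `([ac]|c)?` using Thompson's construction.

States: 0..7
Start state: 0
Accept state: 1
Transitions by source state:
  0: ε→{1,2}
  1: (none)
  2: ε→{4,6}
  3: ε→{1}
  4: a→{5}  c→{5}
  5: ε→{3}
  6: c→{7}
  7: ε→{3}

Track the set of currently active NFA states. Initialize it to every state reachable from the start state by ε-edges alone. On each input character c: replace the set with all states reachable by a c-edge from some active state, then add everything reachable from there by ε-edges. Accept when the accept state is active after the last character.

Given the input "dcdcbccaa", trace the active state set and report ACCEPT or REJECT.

S₀ = ε-closure({0}) = {0,1,2,4,6}
'd' @ 1: {}  — state set empty
rest 'cdcbccaa' ignored (set empty)
after full input: {}  (accept=1 not in)

Answer: REJECT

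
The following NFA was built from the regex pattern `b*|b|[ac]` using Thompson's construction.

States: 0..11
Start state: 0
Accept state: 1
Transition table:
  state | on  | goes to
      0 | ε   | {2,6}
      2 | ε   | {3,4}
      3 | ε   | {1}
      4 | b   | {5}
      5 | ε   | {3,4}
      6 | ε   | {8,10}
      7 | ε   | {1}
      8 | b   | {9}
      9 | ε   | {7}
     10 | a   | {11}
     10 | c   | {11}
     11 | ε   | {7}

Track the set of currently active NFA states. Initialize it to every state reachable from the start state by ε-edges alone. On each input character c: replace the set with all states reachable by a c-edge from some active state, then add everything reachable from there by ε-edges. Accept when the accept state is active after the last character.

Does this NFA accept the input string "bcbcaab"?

initial (ε-close {0}): {0,1,2,3,4,6,8,10}
'b' @ 1: {1,3,4,5,7,9}  (accept∈set)
'c' @ 2: {}  — no active states
rest 'bcaab' ignored (set empty)
end set {} — state 1 not in

Answer: REJECT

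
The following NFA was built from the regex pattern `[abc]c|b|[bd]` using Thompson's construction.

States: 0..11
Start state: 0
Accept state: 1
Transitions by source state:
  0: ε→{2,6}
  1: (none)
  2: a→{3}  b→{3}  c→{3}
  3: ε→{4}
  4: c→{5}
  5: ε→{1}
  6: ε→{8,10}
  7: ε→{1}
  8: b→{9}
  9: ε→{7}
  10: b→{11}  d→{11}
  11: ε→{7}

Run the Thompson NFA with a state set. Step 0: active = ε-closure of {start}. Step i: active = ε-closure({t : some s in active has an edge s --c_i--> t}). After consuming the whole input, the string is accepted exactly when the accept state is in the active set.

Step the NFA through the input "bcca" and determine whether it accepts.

S₀ = ε-closure({0}) = {0,2,6,8,10}
'b' @ 1: {1,3,4,7,9,11}  [accepting]
'c' @ 2: {1,5}  [accepting]
'c' @ 3: {}  — dead — no transitions
rest 'a' ignored (set empty)
end set {} — state 1 not in

Answer: REJECT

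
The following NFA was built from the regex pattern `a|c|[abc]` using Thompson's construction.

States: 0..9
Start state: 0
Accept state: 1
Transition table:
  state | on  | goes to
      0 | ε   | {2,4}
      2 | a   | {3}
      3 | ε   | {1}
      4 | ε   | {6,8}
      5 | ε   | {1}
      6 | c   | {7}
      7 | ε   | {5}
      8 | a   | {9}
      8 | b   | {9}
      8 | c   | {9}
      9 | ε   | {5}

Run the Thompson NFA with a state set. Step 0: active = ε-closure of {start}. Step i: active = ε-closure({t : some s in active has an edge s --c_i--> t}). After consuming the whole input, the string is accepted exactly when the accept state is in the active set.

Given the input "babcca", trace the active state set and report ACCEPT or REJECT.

S₀ = ε-closure({0}) = {0,2,4,6,8}
'b' @ 1: {1,5,9}  [accepting]
'a' @ 2: {}  — state set empty
rest 'bcca' ignored (set empty)
after full input: {}  (accept=1 not in)

Answer: REJECT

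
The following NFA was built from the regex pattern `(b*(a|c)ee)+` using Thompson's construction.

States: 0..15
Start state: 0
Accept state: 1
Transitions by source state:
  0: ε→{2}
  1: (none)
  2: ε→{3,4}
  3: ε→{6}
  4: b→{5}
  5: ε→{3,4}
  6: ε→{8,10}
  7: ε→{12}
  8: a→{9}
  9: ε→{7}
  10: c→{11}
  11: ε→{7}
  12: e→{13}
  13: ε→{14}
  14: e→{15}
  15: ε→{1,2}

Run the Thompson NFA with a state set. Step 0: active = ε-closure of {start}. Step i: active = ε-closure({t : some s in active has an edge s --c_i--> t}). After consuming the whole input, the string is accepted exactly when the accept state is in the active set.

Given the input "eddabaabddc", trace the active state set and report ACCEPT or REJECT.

Answer: REJECT

Derivation:
initial (ε-close {0}): {0,2,3,4,6,8,10}
'e' @ 1: {}  — dead — no transitions
rest 'ddabaabddc' ignored (set empty)
final: {}; accept 1 not in set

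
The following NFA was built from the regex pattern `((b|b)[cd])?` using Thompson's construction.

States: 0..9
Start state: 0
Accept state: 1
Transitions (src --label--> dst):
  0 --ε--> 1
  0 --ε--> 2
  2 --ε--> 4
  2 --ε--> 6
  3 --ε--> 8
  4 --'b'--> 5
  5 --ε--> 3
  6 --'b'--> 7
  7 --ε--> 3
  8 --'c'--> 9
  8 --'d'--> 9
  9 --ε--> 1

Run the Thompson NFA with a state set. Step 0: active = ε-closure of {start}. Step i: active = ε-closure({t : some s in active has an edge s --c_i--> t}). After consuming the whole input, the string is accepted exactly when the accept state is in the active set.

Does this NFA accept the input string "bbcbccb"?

Answer: REJECT

Derivation:
S₀ = ε-closure({0}) = {0,1,2,4,6}
'b' @ 1: {3,5,7,8}
'b' @ 2: {}  — dead — no transitions
rest 'cbccb' ignored (set empty)
after full input: {}  (accept=1 not in)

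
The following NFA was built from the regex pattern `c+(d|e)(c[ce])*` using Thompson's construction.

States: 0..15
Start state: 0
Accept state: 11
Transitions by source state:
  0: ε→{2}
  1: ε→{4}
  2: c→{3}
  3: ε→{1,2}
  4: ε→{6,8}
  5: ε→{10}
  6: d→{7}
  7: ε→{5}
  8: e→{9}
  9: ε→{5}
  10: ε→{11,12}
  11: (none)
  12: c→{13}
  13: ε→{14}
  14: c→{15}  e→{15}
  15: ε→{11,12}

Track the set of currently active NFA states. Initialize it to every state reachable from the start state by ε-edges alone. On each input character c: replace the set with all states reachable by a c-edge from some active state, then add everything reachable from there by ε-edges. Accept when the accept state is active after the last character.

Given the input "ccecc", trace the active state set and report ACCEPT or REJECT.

Answer: ACCEPT

Trace:
start: ε-closure({0}) = {0,2}
'c' @ 1: {1,2,3,4,6,8}
'c' @ 2: {1,2,3,4,6,8}
'e' @ 3: {5,9,10,11,12}  ✓accept
'c' @ 4: {13,14}
'c' @ 5: {11,12,15}  ✓accept
after full input: {11,12,15}  (accept=11 in)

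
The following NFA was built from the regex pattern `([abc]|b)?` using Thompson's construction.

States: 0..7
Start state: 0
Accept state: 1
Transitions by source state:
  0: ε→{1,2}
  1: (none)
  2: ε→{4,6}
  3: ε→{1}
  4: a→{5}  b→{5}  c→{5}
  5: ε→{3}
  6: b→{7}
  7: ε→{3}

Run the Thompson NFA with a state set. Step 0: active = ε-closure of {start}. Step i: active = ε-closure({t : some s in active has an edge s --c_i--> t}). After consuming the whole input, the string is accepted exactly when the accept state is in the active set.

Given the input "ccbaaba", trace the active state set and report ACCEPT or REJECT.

initial (ε-close {0}): {0,1,2,4,6}
'c' @ 1: {1,3,5}  ✓accept
'c' @ 2: {}  — no active states
rest 'baaba' ignored (set empty)
final: {}; accept 1 not in set

Answer: REJECT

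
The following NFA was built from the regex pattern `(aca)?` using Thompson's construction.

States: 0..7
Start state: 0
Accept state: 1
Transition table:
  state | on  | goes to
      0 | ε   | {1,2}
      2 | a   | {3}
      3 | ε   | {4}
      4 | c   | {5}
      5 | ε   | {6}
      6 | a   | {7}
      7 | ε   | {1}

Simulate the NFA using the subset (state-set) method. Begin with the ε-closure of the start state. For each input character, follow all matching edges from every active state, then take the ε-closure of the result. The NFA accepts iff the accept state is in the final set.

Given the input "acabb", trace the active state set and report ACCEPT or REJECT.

Answer: REJECT

Derivation:
initial (ε-close {0}): {0,1,2}
'a' @ 1: {3,4}
'c' @ 2: {5,6}
'a' @ 3: {1,7}  (accept∈set)
'b' @ 4: {}  — state set empty
rest 'b' ignored (set empty)
end set {} — state 1 not in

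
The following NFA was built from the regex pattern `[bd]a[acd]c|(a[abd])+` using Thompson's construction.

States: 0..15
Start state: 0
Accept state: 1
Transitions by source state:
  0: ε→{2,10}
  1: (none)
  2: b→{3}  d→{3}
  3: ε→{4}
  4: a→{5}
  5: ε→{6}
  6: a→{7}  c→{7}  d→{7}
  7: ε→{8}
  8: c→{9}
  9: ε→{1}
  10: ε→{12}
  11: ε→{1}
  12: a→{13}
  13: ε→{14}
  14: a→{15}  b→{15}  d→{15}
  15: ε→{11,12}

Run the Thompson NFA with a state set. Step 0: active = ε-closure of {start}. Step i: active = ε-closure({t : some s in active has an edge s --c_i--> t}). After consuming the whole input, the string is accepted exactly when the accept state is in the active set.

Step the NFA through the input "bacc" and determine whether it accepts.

S₀ = ε-closure({0}) = {0,2,10,12}
'b' @ 1: {3,4}
'a' @ 2: {5,6}
'c' @ 3: {7,8}
'c' @ 4: {1,9}  (accept∈set)
after full input: {1,9}  (accept=1 in)

Answer: ACCEPT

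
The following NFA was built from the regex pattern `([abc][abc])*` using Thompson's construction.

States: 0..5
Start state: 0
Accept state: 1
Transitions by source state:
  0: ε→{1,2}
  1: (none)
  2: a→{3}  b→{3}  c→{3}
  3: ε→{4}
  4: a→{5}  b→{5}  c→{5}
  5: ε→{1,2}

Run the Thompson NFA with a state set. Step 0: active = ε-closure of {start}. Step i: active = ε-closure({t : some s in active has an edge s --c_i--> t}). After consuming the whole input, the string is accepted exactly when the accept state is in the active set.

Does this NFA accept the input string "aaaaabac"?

Answer: ACCEPT

Steps:
S₀ = ε-closure({0}) = {0,1,2}
'a' @ 1: {3,4}
'a' @ 2: {1,2,5}  (accept∈set)
'a' @ 3: {3,4}
'a' @ 4: {1,2,5}  (accept∈set)
'a' @ 5: {3,4}
'b' @ 6: {1,2,5}  (accept∈set)
'a' @ 7: {3,4}
'c' @ 8: {1,2,5}  (accept∈set)
final: {1,2,5}; accept 1 in set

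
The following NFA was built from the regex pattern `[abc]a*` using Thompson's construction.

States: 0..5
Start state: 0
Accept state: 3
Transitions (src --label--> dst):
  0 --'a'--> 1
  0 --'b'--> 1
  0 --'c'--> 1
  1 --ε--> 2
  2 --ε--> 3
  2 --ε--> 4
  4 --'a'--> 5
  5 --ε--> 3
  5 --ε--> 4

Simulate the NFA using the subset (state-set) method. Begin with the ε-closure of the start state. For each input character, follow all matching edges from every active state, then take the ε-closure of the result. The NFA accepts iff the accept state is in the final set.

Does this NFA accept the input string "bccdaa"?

Answer: REJECT

Trace:
initial (ε-close {0}): {0}
'b' @ 1: {1,2,3,4}  (accept∈set)
'c' @ 2: {}  — state set empty
rest 'cdaa' ignored (set empty)
end set {} — state 3 not in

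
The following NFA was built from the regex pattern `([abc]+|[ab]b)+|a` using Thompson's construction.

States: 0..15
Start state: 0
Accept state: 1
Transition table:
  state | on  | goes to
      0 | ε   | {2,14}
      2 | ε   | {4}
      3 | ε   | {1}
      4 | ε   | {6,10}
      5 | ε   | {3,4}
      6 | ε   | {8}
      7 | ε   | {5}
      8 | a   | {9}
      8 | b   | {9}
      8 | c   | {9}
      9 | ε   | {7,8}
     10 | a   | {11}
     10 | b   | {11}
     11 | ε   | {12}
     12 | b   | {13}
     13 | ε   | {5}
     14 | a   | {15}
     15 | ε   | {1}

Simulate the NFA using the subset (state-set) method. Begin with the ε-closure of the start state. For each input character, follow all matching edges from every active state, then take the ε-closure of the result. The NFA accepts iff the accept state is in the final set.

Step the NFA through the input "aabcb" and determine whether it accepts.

Answer: ACCEPT

Derivation:
S₀ = ε-closure({0}) = {0,2,4,6,8,10,14}
'a' @ 1: {1,3,4,5,6,7,8,9,10,11,12,15}  ✓accept
'a' @ 2: {1,3,4,5,6,7,8,9,10,11,12}  ✓accept
'b' @ 3: {1,3,4,5,6,7,8,9,10,11,12,13}  ✓accept
'c' @ 4: {1,3,4,5,6,7,8,9,10}  ✓accept
'b' @ 5: {1,3,4,5,6,7,8,9,10,11,12}  ✓accept
end set {1,3,4,5,6,7,8,9,10,11,12} — state 1 in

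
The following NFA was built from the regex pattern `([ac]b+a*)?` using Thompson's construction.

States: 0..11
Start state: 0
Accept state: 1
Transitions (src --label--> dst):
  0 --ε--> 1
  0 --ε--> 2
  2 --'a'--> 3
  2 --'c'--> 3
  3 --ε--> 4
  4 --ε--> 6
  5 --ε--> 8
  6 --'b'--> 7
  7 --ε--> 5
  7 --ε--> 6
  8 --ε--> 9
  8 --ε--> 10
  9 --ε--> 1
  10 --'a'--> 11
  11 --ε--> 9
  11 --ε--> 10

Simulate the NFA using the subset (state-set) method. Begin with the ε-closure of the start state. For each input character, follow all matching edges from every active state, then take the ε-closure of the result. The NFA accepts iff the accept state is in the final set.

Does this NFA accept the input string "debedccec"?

Answer: REJECT

Derivation:
start: ε-closure({0}) = {0,1,2}
'd' @ 1: {}  — no active states
rest 'ebedccec' ignored (set empty)
end set {} — state 1 not in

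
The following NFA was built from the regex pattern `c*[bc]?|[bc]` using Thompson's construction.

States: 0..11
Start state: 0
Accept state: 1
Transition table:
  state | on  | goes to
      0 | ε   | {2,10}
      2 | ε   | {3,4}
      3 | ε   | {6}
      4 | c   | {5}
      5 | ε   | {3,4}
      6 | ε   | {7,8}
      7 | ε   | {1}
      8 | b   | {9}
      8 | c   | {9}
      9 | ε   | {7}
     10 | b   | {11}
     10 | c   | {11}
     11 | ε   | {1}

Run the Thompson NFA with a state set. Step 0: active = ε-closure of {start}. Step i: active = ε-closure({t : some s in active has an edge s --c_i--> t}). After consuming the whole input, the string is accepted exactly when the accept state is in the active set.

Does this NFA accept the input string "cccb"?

Answer: ACCEPT

Derivation:
initial (ε-close {0}): {0,1,2,3,4,6,7,8,10}
'c' @ 1: {1,3,4,5,6,7,8,9,11}  (accept∈set)
'c' @ 2: {1,3,4,5,6,7,8,9}  (accept∈set)
'c' @ 3: {1,3,4,5,6,7,8,9}  (accept∈set)
'b' @ 4: {1,7,9}  (accept∈set)
after full input: {1,7,9}  (accept=1 in)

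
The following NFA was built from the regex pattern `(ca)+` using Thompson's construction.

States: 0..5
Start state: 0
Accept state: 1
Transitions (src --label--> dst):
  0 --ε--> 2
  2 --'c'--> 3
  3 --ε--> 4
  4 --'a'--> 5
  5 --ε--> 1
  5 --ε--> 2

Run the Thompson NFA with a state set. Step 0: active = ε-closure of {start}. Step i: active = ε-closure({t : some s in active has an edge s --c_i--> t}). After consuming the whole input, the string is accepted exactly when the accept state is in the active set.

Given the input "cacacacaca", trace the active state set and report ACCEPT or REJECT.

Answer: ACCEPT

Derivation:
initial (ε-close {0}): {0,2}
'c' @ 1: {3,4}
'a' @ 2: {1,2,5}  [accepting]
'c' @ 3: {3,4}
'a' @ 4: {1,2,5}  [accepting]
'c' @ 5: {3,4}
'a' @ 6: {1,2,5}  [accepting]
'c' @ 7: {3,4}
'a' @ 8: {1,2,5}  [accepting]
'c' @ 9: {3,4}
'a' @ 10: {1,2,5}  [accepting]
end set {1,2,5} — state 1 in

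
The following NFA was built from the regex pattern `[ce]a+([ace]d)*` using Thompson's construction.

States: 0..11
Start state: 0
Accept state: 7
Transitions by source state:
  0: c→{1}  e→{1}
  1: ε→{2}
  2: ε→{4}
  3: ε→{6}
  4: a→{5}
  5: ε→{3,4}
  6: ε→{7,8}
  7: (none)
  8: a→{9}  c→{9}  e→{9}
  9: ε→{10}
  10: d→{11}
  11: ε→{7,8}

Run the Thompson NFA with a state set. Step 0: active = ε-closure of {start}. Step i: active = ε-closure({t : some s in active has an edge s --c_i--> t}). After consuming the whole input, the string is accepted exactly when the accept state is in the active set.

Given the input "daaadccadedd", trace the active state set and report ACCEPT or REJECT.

S₀ = ε-closure({0}) = {0}
'd' @ 1: {}  — no active states
rest 'aaadccadedd' ignored (set empty)
end set {} — state 7 not in

Answer: REJECT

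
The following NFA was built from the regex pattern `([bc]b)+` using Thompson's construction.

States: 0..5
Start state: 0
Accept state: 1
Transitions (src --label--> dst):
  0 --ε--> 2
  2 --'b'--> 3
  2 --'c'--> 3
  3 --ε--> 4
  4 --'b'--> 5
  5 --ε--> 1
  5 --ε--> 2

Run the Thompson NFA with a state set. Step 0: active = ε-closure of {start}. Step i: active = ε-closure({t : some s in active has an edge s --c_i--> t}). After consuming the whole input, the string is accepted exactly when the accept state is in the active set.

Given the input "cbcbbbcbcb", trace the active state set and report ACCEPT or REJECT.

Answer: ACCEPT

Trace:
initial (ε-close {0}): {0,2}
'c' @ 1: {3,4}
'b' @ 2: {1,2,5}  [accepting]
'c' @ 3: {3,4}
'b' @ 4: {1,2,5}  [accepting]
'b' @ 5: {3,4}
'b' @ 6: {1,2,5}  [accepting]
'c' @ 7: {3,4}
'b' @ 8: {1,2,5}  [accepting]
'c' @ 9: {3,4}
'b' @ 10: {1,2,5}  [accepting]
final: {1,2,5}; accept 1 in set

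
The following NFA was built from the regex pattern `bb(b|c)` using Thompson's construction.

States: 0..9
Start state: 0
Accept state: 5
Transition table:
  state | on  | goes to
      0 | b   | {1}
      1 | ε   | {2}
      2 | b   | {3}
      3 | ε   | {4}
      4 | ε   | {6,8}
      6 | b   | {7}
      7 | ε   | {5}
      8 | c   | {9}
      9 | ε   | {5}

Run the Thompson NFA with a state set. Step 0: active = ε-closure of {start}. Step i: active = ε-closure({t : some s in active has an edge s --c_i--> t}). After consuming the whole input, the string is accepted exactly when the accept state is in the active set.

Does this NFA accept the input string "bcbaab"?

Answer: REJECT

Derivation:
start: ε-closure({0}) = {0}
'b' @ 1: {1,2}
'c' @ 2: {}  — state set empty
rest 'baab' ignored (set empty)
final: {}; accept 5 not in set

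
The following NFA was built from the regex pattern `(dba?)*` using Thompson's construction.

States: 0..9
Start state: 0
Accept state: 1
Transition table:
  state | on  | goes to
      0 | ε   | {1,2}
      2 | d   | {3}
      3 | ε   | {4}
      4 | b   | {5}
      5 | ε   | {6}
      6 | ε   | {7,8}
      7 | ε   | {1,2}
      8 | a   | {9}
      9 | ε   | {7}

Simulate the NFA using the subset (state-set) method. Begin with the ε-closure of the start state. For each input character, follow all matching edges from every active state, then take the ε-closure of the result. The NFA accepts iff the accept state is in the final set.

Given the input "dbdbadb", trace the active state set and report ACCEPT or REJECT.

Answer: ACCEPT

Derivation:
start: ε-closure({0}) = {0,1,2}
'd' @ 1: {3,4}
'b' @ 2: {1,2,5,6,7,8}  [accepting]
'd' @ 3: {3,4}
'b' @ 4: {1,2,5,6,7,8}  [accepting]
'a' @ 5: {1,2,7,9}  [accepting]
'd' @ 6: {3,4}
'b' @ 7: {1,2,5,6,7,8}  [accepting]
after full input: {1,2,5,6,7,8}  (accept=1 in)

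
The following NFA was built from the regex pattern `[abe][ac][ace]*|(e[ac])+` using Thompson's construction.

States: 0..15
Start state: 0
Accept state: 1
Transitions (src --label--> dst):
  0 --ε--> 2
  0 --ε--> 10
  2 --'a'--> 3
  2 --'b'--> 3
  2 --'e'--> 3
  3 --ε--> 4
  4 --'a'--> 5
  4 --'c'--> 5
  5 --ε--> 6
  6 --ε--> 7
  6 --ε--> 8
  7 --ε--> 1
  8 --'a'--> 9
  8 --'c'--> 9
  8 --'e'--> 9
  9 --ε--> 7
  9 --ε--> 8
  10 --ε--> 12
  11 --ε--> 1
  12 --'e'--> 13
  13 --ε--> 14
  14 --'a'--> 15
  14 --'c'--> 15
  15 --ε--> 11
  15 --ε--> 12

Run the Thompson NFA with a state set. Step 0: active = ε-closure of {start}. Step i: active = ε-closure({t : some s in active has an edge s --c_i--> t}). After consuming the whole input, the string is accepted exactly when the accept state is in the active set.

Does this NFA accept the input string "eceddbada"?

Answer: REJECT

Derivation:
start: ε-closure({0}) = {0,2,10,12}
'e' @ 1: {3,4,13,14}
'c' @ 2: {1,5,6,7,8,11,12,15}  ✓accept
'e' @ 3: {1,7,8,9,13,14}  ✓accept
'd' @ 4: {}  — state set empty
rest 'dbada' ignored (set empty)
final: {}; accept 1 not in set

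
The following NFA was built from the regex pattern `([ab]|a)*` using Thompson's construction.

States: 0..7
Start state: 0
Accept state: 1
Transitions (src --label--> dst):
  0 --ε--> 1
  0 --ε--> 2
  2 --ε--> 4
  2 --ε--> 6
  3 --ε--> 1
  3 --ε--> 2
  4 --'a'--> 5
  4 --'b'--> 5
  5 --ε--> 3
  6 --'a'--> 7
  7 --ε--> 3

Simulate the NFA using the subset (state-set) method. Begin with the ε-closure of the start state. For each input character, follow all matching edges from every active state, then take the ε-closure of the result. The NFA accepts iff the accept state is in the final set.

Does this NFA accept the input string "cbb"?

S₀ = ε-closure({0}) = {0,1,2,4,6}
'c' @ 1: {}  — no active states
rest 'bb' ignored (set empty)
after full input: {}  (accept=1 not in)

Answer: REJECT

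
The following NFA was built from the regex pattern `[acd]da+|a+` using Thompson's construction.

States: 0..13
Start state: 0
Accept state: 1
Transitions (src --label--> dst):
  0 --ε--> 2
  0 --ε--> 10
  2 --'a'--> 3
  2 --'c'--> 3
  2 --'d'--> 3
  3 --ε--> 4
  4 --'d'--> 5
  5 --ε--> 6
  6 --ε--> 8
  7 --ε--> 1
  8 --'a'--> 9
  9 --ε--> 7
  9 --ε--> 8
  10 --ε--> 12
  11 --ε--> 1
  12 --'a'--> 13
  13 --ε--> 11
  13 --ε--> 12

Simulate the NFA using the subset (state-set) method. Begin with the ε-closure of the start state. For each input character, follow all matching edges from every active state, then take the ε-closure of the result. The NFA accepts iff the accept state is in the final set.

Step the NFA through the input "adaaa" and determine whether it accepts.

Answer: ACCEPT

Steps:
S₀ = ε-closure({0}) = {0,2,10,12}
'a' @ 1: {1,3,4,11,12,13}  ✓accept
'd' @ 2: {5,6,8}
'a' @ 3: {1,7,8,9}  ✓accept
'a' @ 4: {1,7,8,9}  ✓accept
'a' @ 5: {1,7,8,9}  ✓accept
end set {1,7,8,9} — state 1 in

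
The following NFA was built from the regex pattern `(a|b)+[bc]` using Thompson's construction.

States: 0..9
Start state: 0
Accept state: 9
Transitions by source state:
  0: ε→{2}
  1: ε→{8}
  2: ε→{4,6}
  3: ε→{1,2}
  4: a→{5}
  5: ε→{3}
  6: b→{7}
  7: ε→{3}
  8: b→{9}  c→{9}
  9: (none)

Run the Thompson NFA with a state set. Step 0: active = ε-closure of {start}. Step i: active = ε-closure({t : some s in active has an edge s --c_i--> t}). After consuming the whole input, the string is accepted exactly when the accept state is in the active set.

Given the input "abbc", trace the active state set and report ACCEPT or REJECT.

Answer: ACCEPT

Steps:
S₀ = ε-closure({0}) = {0,2,4,6}
'a' @ 1: {1,2,3,4,5,6,8}
'b' @ 2: {1,2,3,4,6,7,8,9}  ✓accept
'b' @ 3: {1,2,3,4,6,7,8,9}  ✓accept
'c' @ 4: {9}  ✓accept
final: {9}; accept 9 in set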